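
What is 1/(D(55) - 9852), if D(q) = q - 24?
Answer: -1/9821 ≈ -0.00010182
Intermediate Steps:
D(q) = -24 + q
1/(D(55) - 9852) = 1/((-24 + 55) - 9852) = 1/(31 - 9852) = 1/(-9821) = -1/9821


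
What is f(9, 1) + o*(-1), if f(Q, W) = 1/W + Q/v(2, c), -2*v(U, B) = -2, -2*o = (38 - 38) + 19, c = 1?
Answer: 39/2 ≈ 19.500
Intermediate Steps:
o = -19/2 (o = -((38 - 38) + 19)/2 = -(0 + 19)/2 = -½*19 = -19/2 ≈ -9.5000)
v(U, B) = 1 (v(U, B) = -½*(-2) = 1)
f(Q, W) = Q + 1/W (f(Q, W) = 1/W + Q/1 = 1/W + Q*1 = 1/W + Q = Q + 1/W)
f(9, 1) + o*(-1) = (9 + 1/1) - 19/2*(-1) = (9 + 1) + 19/2 = 10 + 19/2 = 39/2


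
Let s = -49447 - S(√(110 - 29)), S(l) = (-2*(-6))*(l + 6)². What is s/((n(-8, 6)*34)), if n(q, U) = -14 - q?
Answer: 52147/204 ≈ 255.62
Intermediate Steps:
S(l) = 12*(6 + l)²
s = -52147 (s = -49447 - 12*(6 + √(110 - 29))² = -49447 - 12*(6 + √81)² = -49447 - 12*(6 + 9)² = -49447 - 12*15² = -49447 - 12*225 = -49447 - 1*2700 = -49447 - 2700 = -52147)
s/((n(-8, 6)*34)) = -52147*1/(34*(-14 - 1*(-8))) = -52147*1/(34*(-14 + 8)) = -52147/((-6*34)) = -52147/(-204) = -52147*(-1/204) = 52147/204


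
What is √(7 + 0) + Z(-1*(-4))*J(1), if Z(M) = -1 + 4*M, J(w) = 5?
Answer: 75 + √7 ≈ 77.646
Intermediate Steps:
√(7 + 0) + Z(-1*(-4))*J(1) = √(7 + 0) + (-1 + 4*(-1*(-4)))*5 = √7 + (-1 + 4*4)*5 = √7 + (-1 + 16)*5 = √7 + 15*5 = √7 + 75 = 75 + √7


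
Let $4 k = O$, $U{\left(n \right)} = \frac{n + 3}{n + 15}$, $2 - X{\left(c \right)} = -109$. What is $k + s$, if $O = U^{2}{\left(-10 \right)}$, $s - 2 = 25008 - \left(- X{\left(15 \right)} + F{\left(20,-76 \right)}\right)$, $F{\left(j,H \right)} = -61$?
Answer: $\frac{2518249}{100} \approx 25183.0$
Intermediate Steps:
$X{\left(c \right)} = 111$ ($X{\left(c \right)} = 2 - -109 = 2 + 109 = 111$)
$U{\left(n \right)} = \frac{3 + n}{15 + n}$
$s = 25182$ ($s = 2 + \left(25008 + \left(111 - -61\right)\right) = 2 + \left(25008 + \left(111 + 61\right)\right) = 2 + \left(25008 + 172\right) = 2 + 25180 = 25182$)
$O = \frac{49}{25}$ ($O = \left(\frac{3 - 10}{15 - 10}\right)^{2} = \left(\frac{1}{5} \left(-7\right)\right)^{2} = \left(- \frac{7}{5}\right)^{2} = \frac{49}{25} \approx 1.96$)
$k = \frac{49}{100}$ ($k = \frac{1}{4} \cdot \frac{49}{25} = \frac{49}{100} \approx 0.49$)
$k + s = \frac{49}{100} + 25182 = \frac{2518249}{100}$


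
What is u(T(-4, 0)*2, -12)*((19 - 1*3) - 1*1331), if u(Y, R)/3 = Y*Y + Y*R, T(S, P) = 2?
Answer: 126240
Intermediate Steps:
u(Y, R) = 3*Y² + 3*R*Y (u(Y, R) = 3*(Y*Y + Y*R) = 3*(Y² + R*Y) = 3*Y² + 3*R*Y)
u(T(-4, 0)*2, -12)*((19 - 1*3) - 1*1331) = (3*(2*2)*(-12 + 2*2))*((19 - 1*3) - 1*1331) = (3*4*(-12 + 4))*((19 - 3) - 1331) = (3*4*(-8))*(16 - 1331) = -96*(-1315) = 126240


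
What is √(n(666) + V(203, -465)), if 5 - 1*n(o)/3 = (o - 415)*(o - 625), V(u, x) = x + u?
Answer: 4*I*√1945 ≈ 176.41*I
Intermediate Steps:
V(u, x) = u + x
n(o) = 15 - 3*(-625 + o)*(-415 + o) (n(o) = 15 - 3*(o - 415)*(o - 625) = 15 - 3*(-415 + o)*(-625 + o) = 15 - 3*(-625 + o)*(-415 + o))
√(n(666) + V(203, -465)) = √((-778110 - 3*666² + 3120*666) + (203 - 465)) = √((-778110 - 3*443556 + 2077920) - 262) = √((-778110 - 1330668 + 2077920) - 262) = √(-30858 - 262) = √(-31120) = 4*I*√1945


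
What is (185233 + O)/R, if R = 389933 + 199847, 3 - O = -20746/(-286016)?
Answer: 129220583/411430528 ≈ 0.31408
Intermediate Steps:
O = 10211/3488 (O = 3 - (-20746)/(-286016) = 3 - (-20746)*(-1)/286016 = 3 - 1*253/3488 = 3 - 253/3488 = 10211/3488 ≈ 2.9275)
R = 589780
(185233 + O)/R = (185233 + 10211/3488)/589780 = (646102915/3488)*(1/589780) = 129220583/411430528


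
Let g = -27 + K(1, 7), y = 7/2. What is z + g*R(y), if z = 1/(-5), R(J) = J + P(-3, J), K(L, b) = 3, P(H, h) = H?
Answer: -61/5 ≈ -12.200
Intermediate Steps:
y = 7/2 (y = 7*(½) = 7/2 ≈ 3.5000)
R(J) = -3 + J (R(J) = J - 3 = -3 + J)
z = -⅕ ≈ -0.20000
g = -24 (g = -27 + 3 = -24)
z + g*R(y) = -⅕ - 24*(-3 + 7/2) = -⅕ - 24*½ = -⅕ - 12 = -61/5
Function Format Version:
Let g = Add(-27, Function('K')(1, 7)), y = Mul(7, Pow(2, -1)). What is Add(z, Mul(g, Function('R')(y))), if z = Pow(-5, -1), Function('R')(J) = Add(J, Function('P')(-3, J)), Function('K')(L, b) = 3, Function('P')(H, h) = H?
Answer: Rational(-61, 5) ≈ -12.200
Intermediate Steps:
y = Rational(7, 2) (y = Mul(7, Rational(1, 2)) = Rational(7, 2) ≈ 3.5000)
Function('R')(J) = Add(-3, J) (Function('R')(J) = Add(J, -3) = Add(-3, J))
z = Rational(-1, 5) ≈ -0.20000
g = -24 (g = Add(-27, 3) = -24)
Add(z, Mul(g, Function('R')(y))) = Add(Rational(-1, 5), Mul(-24, Add(-3, Rational(7, 2)))) = Add(Rational(-1, 5), Mul(-24, Rational(1, 2))) = Add(Rational(-1, 5), -12) = Rational(-61, 5)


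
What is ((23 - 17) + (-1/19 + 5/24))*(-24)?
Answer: -2807/19 ≈ -147.74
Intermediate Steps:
((23 - 17) + (-1/19 + 5/24))*(-24) = (6 + (-1*1/19 + 5*(1/24)))*(-24) = (6 + (-1/19 + 5/24))*(-24) = (6 + 71/456)*(-24) = (2807/456)*(-24) = -2807/19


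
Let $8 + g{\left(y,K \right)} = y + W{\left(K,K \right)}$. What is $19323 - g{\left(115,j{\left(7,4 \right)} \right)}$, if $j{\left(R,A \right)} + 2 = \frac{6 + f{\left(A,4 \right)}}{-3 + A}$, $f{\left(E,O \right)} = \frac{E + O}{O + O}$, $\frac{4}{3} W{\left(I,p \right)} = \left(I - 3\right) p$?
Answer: $\frac{38417}{2} \approx 19209.0$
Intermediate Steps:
$W{\left(I,p \right)} = \frac{3 p \left(-3 + I\right)}{4}$ ($W{\left(I,p \right)} = \frac{3 \left(I - 3\right) p}{4} = \frac{3 \left(-3 + I\right) p}{4} = \frac{3 p \left(-3 + I\right)}{4}$)
$f{\left(E,O \right)} = \frac{E + O}{2 O}$
$j{\left(R,A \right)} = -2 + \frac{\frac{13}{2} + \frac{A}{8}}{-3 + A}$ ($j{\left(R,A \right)} = -2 + \frac{6 + \frac{A + 4}{2 \cdot 4}}{-3 + A} = -2 + \frac{6 + \frac{1}{2} \cdot \frac{1}{4} \left(4 + A\right)}{-3 + A} = -2 + \frac{6 + \left(\frac{1}{2} + \frac{A}{8}\right)}{-3 + A} = -2 + \frac{\frac{13}{2} + \frac{A}{8}}{-3 + A}$)
$g{\left(y,K \right)} = -8 + y + \frac{3 K \left(-3 + K\right)}{4}$ ($g{\left(y,K \right)} = -8 + \left(y + \frac{3 K \left(-3 + K\right)}{4}\right) = -8 + y + \frac{3 K \left(-3 + K\right)}{4}$)
$19323 - g{\left(115,j{\left(7,4 \right)} \right)} = 19323 - \left(-8 + 115 + \frac{3 \frac{5 \left(20 - 12\right)}{8 \left(-3 + 4\right)} \left(-3 + \frac{5 \left(20 - 12\right)}{8 \left(-3 + 4\right)}\right)}{4}\right) = 19323 - \left(-8 + 115 + \frac{3 \frac{5 \left(20 - 12\right)}{8 \cdot 1} \left(-3 + \frac{5 \left(20 - 12\right)}{8 \cdot 1}\right)}{4}\right) = 19323 - \left(-8 + 115 + \frac{3 \cdot \frac{5}{8} \cdot 1 \cdot 8 \left(-3 + \frac{5}{8} \cdot 1 \cdot 8\right)}{4}\right) = 19323 - \left(-8 + 115 + \frac{3}{4} \cdot 5 \left(-3 + 5\right)\right) = 19323 - \left(-8 + 115 + \frac{3}{4} \cdot 5 \cdot 2\right) = 19323 - \left(-8 + 115 + \frac{15}{2}\right) = 19323 - \frac{229}{2} = \frac{38417}{2}$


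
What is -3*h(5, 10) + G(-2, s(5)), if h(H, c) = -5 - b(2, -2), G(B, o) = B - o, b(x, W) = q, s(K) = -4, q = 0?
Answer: 17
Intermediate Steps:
b(x, W) = 0
h(H, c) = -5 (h(H, c) = -5 - 1*0 = -5 + 0 = -5)
-3*h(5, 10) + G(-2, s(5)) = -3*(-5) + (-2 - 1*(-4)) = 15 + (-2 + 4) = 15 + 2 = 17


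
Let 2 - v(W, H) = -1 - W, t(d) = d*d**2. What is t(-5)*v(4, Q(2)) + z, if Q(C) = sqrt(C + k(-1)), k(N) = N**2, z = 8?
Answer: -867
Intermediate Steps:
t(d) = d**3
Q(C) = sqrt(1 + C) (Q(C) = sqrt(C + (-1)**2) = sqrt(C + 1) = sqrt(1 + C))
v(W, H) = 3 + W (v(W, H) = 2 - (-1 - W) = 2 + (1 + W) = 3 + W)
t(-5)*v(4, Q(2)) + z = (-5)**3*(3 + 4) + 8 = -125*7 + 8 = -875 + 8 = -867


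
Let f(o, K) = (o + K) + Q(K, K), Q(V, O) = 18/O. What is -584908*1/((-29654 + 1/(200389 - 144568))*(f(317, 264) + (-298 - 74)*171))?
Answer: -1436606576592/4590788651260813 ≈ -0.00031293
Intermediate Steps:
f(o, K) = K + o + 18/K (f(o, K) = (o + K) + 18/K = (K + o) + 18/K = K + o + 18/K)
-584908*1/((-29654 + 1/(200389 - 144568))*(f(317, 264) + (-298 - 74)*171)) = -584908*1/((-29654 + 1/(200389 - 144568))*((264 + 317 + 18/264) + (-298 - 74)*171)) = -584908*1/((-29654 + 1/55821)*((264 + 317 + 18*(1/264)) - 372*171)) = -584908*1/((-29654 + 1/55821)*((264 + 317 + 3/44) - 63612)) = -584908*(-55821/(1655315933*(25567/44 - 63612))) = -584908/((-2773361/44*(-1655315933/55821))) = -584908/4590788651260813/2456124 = -584908*2456124/4590788651260813 = -1436606576592/4590788651260813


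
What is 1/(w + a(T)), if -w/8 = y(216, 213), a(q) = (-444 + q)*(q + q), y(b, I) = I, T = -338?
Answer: 1/526928 ≈ 1.8978e-6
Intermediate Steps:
a(q) = 2*q*(-444 + q) (a(q) = (-444 + q)*(2*q) = 2*q*(-444 + q))
w = -1704 (w = -8*213 = -1704)
1/(w + a(T)) = 1/(-1704 + 2*(-338)*(-444 - 338)) = 1/(-1704 + 2*(-338)*(-782)) = 1/(-1704 + 528632) = 1/526928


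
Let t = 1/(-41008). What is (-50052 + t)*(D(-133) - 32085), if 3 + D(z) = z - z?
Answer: 8232707524587/5126 ≈ 1.6061e+9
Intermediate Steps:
t = -1/41008 ≈ -2.4385e-5
D(z) = -3 (D(z) = -3 + (z - z) = -3 + 0 = -3)
(-50052 + t)*(D(-133) - 32085) = (-50052 - 1/41008)*(-3 - 32085) = -2052532417/41008*(-32088) = 8232707524587/5126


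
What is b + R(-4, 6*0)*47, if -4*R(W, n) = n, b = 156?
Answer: 156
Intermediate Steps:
R(W, n) = -n/4
b + R(-4, 6*0)*47 = 156 - 3*0/2*47 = 156 - ¼*0*47 = 156 + 0*47 = 156 + 0 = 156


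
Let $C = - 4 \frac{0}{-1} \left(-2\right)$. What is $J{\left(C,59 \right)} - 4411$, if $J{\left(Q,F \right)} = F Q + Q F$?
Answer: $-4411$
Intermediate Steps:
$C = 0$ ($C = - 4 \cdot 0 \left(-1\right) \left(-2\right) = \left(-4\right) 0 \left(-2\right) = 0 \left(-2\right) = 0$)
$J{\left(Q,F \right)} = 2 F Q$ ($J{\left(Q,F \right)} = F Q + F Q = 2 F Q$)
$J{\left(C,59 \right)} - 4411 = 2 \cdot 59 \cdot 0 - 4411 = 0 - 4411 = -4411$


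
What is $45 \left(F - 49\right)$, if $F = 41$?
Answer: $-360$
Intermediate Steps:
$45 \left(F - 49\right) = 45 \left(41 - 49\right) = 45 \left(-8\right) = -360$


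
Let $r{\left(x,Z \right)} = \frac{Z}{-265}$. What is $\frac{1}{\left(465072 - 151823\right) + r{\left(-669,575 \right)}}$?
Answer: $\frac{53}{16602082} \approx 3.1924 \cdot 10^{-6}$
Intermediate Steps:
$r{\left(x,Z \right)} = - \frac{Z}{265}$ ($r{\left(x,Z \right)} = Z \left(- \frac{1}{265}\right) = - \frac{Z}{265}$)
$\frac{1}{\left(465072 - 151823\right) + r{\left(-669,575 \right)}} = \frac{1}{\left(465072 - 151823\right) - \frac{115}{53}} = \frac{1}{313249 - \frac{115}{53}} = \frac{1}{\frac{16602082}{53}} = \frac{53}{16602082}$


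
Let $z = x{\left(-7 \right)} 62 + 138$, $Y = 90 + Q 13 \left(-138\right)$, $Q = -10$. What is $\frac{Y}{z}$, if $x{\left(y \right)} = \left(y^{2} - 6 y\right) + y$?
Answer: $\frac{3005}{891} \approx 3.3726$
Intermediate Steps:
$x{\left(y \right)} = y^{2} - 5 y$
$Y = 18030$ ($Y = 90 + \left(-10\right) 13 \left(-138\right) = 90 - -17940 = 90 + 17940 = 18030$)
$z = 5346$ ($z = - 7 \left(-5 - 7\right) 62 + 138 = \left(-7\right) \left(-12\right) 62 + 138 = 84 \cdot 62 + 138 = 5208 + 138 = 5346$)
$\frac{Y}{z} = \frac{18030}{5346} = 18030 \cdot \frac{1}{5346} = \frac{3005}{891}$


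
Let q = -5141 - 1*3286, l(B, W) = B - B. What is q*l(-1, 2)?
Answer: 0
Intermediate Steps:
l(B, W) = 0
q = -8427 (q = -5141 - 3286 = -8427)
q*l(-1, 2) = -8427*0 = 0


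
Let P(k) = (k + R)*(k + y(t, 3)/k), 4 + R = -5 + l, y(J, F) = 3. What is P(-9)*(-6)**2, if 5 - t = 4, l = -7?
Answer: 8400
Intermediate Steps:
t = 1 (t = 5 - 1*4 = 5 - 4 = 1)
R = -16 (R = -4 + (-5 - 7) = -4 - 12 = -16)
P(k) = (-16 + k)*(k + 3/k) (P(k) = (k - 16)*(k + 3/k) = (-16 + k)*(k + 3/k))
P(-9)*(-6)**2 = (3 + (-9)**2 - 48/(-9) - 16*(-9))*(-6)**2 = (3 + 81 - 48*(-1/9) + 144)*36 = (3 + 81 + 16/3 + 144)*36 = (700/3)*36 = 8400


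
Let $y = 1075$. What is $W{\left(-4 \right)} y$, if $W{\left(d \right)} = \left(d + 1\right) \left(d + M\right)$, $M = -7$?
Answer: $35475$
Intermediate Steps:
$W{\left(d \right)} = \left(1 + d\right) \left(-7 + d\right)$ ($W{\left(d \right)} = \left(d + 1\right) \left(d - 7\right) = \left(1 + d\right) \left(-7 + d\right)$)
$W{\left(-4 \right)} y = \left(-7 + \left(-4\right)^{2} - -24\right) 1075 = \left(-7 + 16 + 24\right) 1075 = 33 \cdot 1075 = 35475$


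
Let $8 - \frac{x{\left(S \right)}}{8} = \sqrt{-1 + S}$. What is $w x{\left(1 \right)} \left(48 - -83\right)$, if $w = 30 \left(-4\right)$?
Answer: $-1006080$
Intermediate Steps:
$w = -120$
$x{\left(S \right)} = 64 - 8 \sqrt{-1 + S}$
$w x{\left(1 \right)} \left(48 - -83\right) = - 120 \left(64 - 8 \sqrt{-1 + 1}\right) \left(48 - -83\right) = - 120 \left(64 - 8 \sqrt{0}\right) \left(48 + 83\right) = - 120 \left(64 - 0\right) 131 = - 120 \left(64 + 0\right) 131 = \left(-120\right) 64 \cdot 131 = \left(-7680\right) 131 = -1006080$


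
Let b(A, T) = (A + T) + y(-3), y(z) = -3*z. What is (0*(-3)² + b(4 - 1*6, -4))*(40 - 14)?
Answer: 78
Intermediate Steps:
b(A, T) = 9 + A + T (b(A, T) = (A + T) - 3*(-3) = (A + T) + 9 = 9 + A + T)
(0*(-3)² + b(4 - 1*6, -4))*(40 - 14) = (0*(-3)² + (9 + (4 - 1*6) - 4))*(40 - 14) = (0*9 + (9 + (4 - 6) - 4))*26 = (0 + (9 - 2 - 4))*26 = (0 + 3)*26 = 3*26 = 78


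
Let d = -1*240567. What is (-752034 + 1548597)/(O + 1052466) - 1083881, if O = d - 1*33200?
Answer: -844016254256/778699 ≈ -1.0839e+6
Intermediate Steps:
d = -240567
O = -273767 (O = -240567 - 1*33200 = -240567 - 33200 = -273767)
(-752034 + 1548597)/(O + 1052466) - 1083881 = (-752034 + 1548597)/(-273767 + 1052466) - 1083881 = 796563/778699 - 1083881 = -844016254256/778699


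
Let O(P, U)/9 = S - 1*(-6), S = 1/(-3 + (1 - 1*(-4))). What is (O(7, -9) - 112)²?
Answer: 11449/4 ≈ 2862.3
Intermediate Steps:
S = ½ (S = 1/(-3 + (1 + 4)) = 1/(-3 + 5) = 1/2 = ½ ≈ 0.50000)
O(P, U) = 117/2 (O(P, U) = 9*(½ - 1*(-6)) = 9*(½ + 6) = 9*(13/2) = 117/2)
(O(7, -9) - 112)² = (117/2 - 112)² = (-107/2)² = 11449/4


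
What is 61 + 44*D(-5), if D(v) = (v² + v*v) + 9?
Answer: 2657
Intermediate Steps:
D(v) = 9 + 2*v² (D(v) = (v² + v²) + 9 = 2*v² + 9 = 9 + 2*v²)
61 + 44*D(-5) = 61 + 44*(9 + 2*(-5)²) = 61 + 44*(9 + 2*25) = 61 + 44*(9 + 50) = 61 + 44*59 = 61 + 2596 = 2657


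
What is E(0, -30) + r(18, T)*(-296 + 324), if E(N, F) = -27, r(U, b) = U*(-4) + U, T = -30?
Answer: -1539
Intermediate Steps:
r(U, b) = -3*U (r(U, b) = -4*U + U = -3*U)
E(0, -30) + r(18, T)*(-296 + 324) = -27 + (-3*18)*(-296 + 324) = -27 - 54*28 = -27 - 1512 = -1539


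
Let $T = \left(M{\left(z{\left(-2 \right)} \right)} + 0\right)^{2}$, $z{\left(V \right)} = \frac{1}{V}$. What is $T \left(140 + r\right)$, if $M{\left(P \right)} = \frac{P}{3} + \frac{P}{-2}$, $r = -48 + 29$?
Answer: $\frac{121}{144} \approx 0.84028$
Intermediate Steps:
$r = -19$
$M{\left(P \right)} = - \frac{P}{6}$ ($M{\left(P \right)} = P \frac{1}{3} + P \left(- \frac{1}{2}\right) = \frac{P}{3} - \frac{P}{2} = - \frac{P}{6}$)
$T = \frac{1}{144}$ ($T = \left(- \frac{1}{6 \left(-2\right)} + 0\right)^{2} = \left(\left(- \frac{1}{6}\right) \left(- \frac{1}{2}\right) + 0\right)^{2} = \left(\frac{1}{12} + 0\right)^{2} = \left(\frac{1}{12}\right)^{2} = \frac{1}{144} \approx 0.0069444$)
$T \left(140 + r\right) = \frac{140 - 19}{144} = \frac{1}{144} \cdot 121 = \frac{121}{144}$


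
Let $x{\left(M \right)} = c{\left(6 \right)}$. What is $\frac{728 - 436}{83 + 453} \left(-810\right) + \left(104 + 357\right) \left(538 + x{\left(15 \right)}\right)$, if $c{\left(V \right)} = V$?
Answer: $\frac{16772963}{67} \approx 2.5034 \cdot 10^{5}$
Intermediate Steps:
$x{\left(M \right)} = 6$
$\frac{728 - 436}{83 + 453} \left(-810\right) + \left(104 + 357\right) \left(538 + x{\left(15 \right)}\right) = \frac{728 - 436}{83 + 453} \left(-810\right) + \left(104 + 357\right) \left(538 + 6\right) = \frac{292}{536} \left(-810\right) + 461 \cdot 544 = 292 \cdot \frac{1}{536} \left(-810\right) + 250784 = \frac{73}{134} \left(-810\right) + 250784 = - \frac{29565}{67} + 250784 = \frac{16772963}{67}$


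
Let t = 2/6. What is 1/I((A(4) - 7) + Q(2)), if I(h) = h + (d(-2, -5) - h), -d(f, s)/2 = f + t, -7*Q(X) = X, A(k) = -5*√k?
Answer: 3/10 ≈ 0.30000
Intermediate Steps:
Q(X) = -X/7
t = ⅓ (t = 2*(⅙) = ⅓ ≈ 0.33333)
d(f, s) = -⅔ - 2*f (d(f, s) = -2*(f + ⅓) = -2*(⅓ + f) = -⅔ - 2*f)
I(h) = 10/3 (I(h) = h + ((-⅔ - 2*(-2)) - h) = h + ((-⅔ + 4) - h) = h + (10/3 - h) = 10/3)
1/I((A(4) - 7) + Q(2)) = 1/(10/3) = 3/10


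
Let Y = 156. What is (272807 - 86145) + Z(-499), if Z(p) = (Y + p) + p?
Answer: 185820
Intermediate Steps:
Z(p) = 156 + 2*p (Z(p) = (156 + p) + p = 156 + 2*p)
(272807 - 86145) + Z(-499) = (272807 - 86145) + (156 + 2*(-499)) = 186662 + (156 - 998) = 186662 - 842 = 185820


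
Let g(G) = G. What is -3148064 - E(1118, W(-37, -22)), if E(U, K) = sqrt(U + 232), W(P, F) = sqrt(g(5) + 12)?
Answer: -3148064 - 15*sqrt(6) ≈ -3.1481e+6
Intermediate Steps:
W(P, F) = sqrt(17) (W(P, F) = sqrt(5 + 12) = sqrt(17))
E(U, K) = sqrt(232 + U)
-3148064 - E(1118, W(-37, -22)) = -3148064 - sqrt(232 + 1118) = -3148064 - sqrt(1350) = -3148064 - 15*sqrt(6)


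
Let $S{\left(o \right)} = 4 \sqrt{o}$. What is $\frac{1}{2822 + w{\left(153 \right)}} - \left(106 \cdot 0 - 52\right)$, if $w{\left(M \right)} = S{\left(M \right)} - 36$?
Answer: $\frac{201744441}{3879674} - \frac{3 \sqrt{17}}{1939837} \approx 52.0$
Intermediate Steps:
$w{\left(M \right)} = -36 + 4 \sqrt{M}$ ($w{\left(M \right)} = 4 \sqrt{M} - 36 = -36 + 4 \sqrt{M}$)
$\frac{1}{2822 + w{\left(153 \right)}} - \left(106 \cdot 0 - 52\right) = \frac{1}{2822 - \left(36 - 4 \sqrt{153}\right)} - \left(106 \cdot 0 - 52\right) = \frac{1}{2822 - \left(36 - 4 \cdot 3 \sqrt{17}\right)} - \left(0 - 52\right) = \frac{1}{2822 - \left(36 - 12 \sqrt{17}\right)} - -52 = \frac{1}{2786 + 12 \sqrt{17}} + 52 = 52 + \frac{1}{2786 + 12 \sqrt{17}}$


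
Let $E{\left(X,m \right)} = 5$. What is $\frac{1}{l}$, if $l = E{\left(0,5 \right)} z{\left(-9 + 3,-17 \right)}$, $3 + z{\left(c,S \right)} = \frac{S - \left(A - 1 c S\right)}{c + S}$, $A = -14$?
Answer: $- \frac{23}{840} \approx -0.027381$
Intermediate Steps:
$z{\left(c,S \right)} = -3 + \frac{14 + S + S c}{S + c}$ ($z{\left(c,S \right)} = -3 + \frac{S + \left(1 c S - -14\right)}{c + S} = -3 + \frac{S + \left(c S + 14\right)}{S + c} = -3 + \frac{S + \left(S c + 14\right)}{S + c} = -3 + \frac{S + \left(14 + S c\right)}{S + c} = -3 + \frac{14 + S + S c}{S + c}$)
$l = - \frac{840}{23}$ ($l = 5 \frac{14 - 3 \left(-9 + 3\right) - -34 - 17 \left(-9 + 3\right)}{-17 + \left(-9 + 3\right)} = 5 \frac{14 - -18 + 34 - -102}{-17 - 6} = 5 \frac{14 + 18 + 34 + 102}{-23} = 5 \left(\left(- \frac{1}{23}\right) 168\right) = 5 \left(- \frac{168}{23}\right) = - \frac{840}{23} \approx -36.522$)
$\frac{1}{l} = \frac{1}{- \frac{840}{23}} = - \frac{23}{840}$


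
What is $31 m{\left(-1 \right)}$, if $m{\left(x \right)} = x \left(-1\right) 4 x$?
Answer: $-124$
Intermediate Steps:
$m{\left(x \right)} = - 4 x^{2}$ ($m{\left(x \right)} = x \left(- 4 x\right) = - 4 x^{2}$)
$31 m{\left(-1 \right)} = 31 \left(- 4 \left(-1\right)^{2}\right) = 31 \left(\left(-4\right) 1\right) = 31 \left(-4\right) = -124$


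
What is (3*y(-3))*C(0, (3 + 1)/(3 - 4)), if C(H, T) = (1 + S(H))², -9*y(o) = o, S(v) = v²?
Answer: 1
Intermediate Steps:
y(o) = -o/9
C(H, T) = (1 + H²)²
(3*y(-3))*C(0, (3 + 1)/(3 - 4)) = (3*(-⅑*(-3)))*(1 + 0²)² = (3*(⅓))*(1 + 0)² = 1*1² = 1*1 = 1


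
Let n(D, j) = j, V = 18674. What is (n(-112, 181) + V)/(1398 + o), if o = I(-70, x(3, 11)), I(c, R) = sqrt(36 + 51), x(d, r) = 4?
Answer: 8786430/651439 - 6285*sqrt(87)/651439 ≈ 13.398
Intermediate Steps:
I(c, R) = sqrt(87)
o = sqrt(87) ≈ 9.3274
(n(-112, 181) + V)/(1398 + o) = (181 + 18674)/(1398 + sqrt(87)) = 18855/(1398 + sqrt(87))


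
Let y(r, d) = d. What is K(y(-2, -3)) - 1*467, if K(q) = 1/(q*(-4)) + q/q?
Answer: -5591/12 ≈ -465.92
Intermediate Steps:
K(q) = 1 - 1/(4*q) (K(q) = -¼/q + 1 = -1/(4*q) + 1 = 1 - 1/(4*q))
K(y(-2, -3)) - 1*467 = (-¼ - 3)/(-3) - 1*467 = -⅓*(-13/4) - 467 = 13/12 - 467 = -5591/12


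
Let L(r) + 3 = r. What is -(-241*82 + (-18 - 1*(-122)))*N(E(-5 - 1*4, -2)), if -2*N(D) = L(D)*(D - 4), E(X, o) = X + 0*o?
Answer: -1533324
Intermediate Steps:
L(r) = -3 + r
E(X, o) = X (E(X, o) = X + 0 = X)
N(D) = -(-4 + D)*(-3 + D)/2 (N(D) = -(-3 + D)*(D - 4)/2 = -(-3 + D)*(-4 + D)/2 = -(-4 + D)*(-3 + D)/2)
-(-241*82 + (-18 - 1*(-122)))*N(E(-5 - 1*4, -2)) = -(-241*82 + (-18 - 1*(-122)))*(-(-4 + (-5 - 1*4))*(-3 + (-5 - 1*4))/2) = -(-19762 + (-18 + 122))*(-(-4 + (-5 - 4))*(-3 + (-5 - 4))/2) = -(-19762 + 104)*(-(-4 - 9)*(-3 - 9)/2) = -(-19658)*(-½*(-13)*(-12)) = -(-19658)*(-78) = -1*1533324 = -1533324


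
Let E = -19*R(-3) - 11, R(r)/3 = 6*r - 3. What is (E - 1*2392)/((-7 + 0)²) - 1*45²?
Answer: -100431/49 ≈ -2049.6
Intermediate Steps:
R(r) = -9 + 18*r (R(r) = 3*(6*r - 3) = 3*(-3 + 6*r) = -9 + 18*r)
E = 1186 (E = -19*(-9 + 18*(-3)) - 11 = -19*(-9 - 54) - 11 = -19*(-63) - 11 = 1197 - 11 = 1186)
(E - 1*2392)/((-7 + 0)²) - 1*45² = (1186 - 1*2392)/((-7 + 0)²) - 1*45² = (1186 - 2392)/((-7)²) - 1*2025 = -1206/49 - 2025 = -100431/49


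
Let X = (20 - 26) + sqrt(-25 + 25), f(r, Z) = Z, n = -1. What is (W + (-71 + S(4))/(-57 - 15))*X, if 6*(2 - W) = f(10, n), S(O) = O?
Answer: -223/12 ≈ -18.583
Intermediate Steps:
W = 13/6 (W = 2 - 1/6*(-1) = 2 + 1/6 = 13/6 ≈ 2.1667)
X = -6 (X = -6 + sqrt(0) = -6 + 0 = -6)
(W + (-71 + S(4))/(-57 - 15))*X = (13/6 + (-71 + 4)/(-57 - 15))*(-6) = (13/6 - 67/(-72))*(-6) = (13/6 - 67*(-1/72))*(-6) = (13/6 + 67/72)*(-6) = (223/72)*(-6) = -223/12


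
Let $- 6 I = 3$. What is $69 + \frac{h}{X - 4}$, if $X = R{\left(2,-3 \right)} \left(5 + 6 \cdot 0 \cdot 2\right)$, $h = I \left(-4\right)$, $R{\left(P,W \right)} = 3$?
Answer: $\frac{761}{11} \approx 69.182$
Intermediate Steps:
$I = - \frac{1}{2}$ ($I = \left(- \frac{1}{6}\right) 3 = - \frac{1}{2} \approx -0.5$)
$h = 2$ ($h = \left(- \frac{1}{2}\right) \left(-4\right) = 2$)
$X = 15$ ($X = 3 \left(5 + 6 \cdot 0 \cdot 2\right) = 3 \left(5 + 0 \cdot 2\right) = 3 \left(5 + 0\right) = 3 \cdot 5 = 15$)
$69 + \frac{h}{X - 4} = 69 + \frac{1}{15 - 4} \cdot 2 = 69 + \frac{1}{11} \cdot 2 = 69 + \frac{2}{11} = \frac{761}{11}$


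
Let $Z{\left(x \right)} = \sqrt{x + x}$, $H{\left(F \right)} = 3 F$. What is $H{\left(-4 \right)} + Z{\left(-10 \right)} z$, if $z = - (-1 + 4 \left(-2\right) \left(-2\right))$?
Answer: $-12 - 30 i \sqrt{5} \approx -12.0 - 67.082 i$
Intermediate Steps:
$Z{\left(x \right)} = \sqrt{2} \sqrt{x}$ ($Z{\left(x \right)} = \sqrt{2 x} = \sqrt{2} \sqrt{x}$)
$z = -15$ ($z = - (-1 - -16) = - (-1 + 16) = \left(-1\right) 15 = -15$)
$H{\left(-4 \right)} + Z{\left(-10 \right)} z = 3 \left(-4\right) + \sqrt{2} \sqrt{-10} \left(-15\right) = -12 + \sqrt{2} i \sqrt{10} \left(-15\right) = -12 + 2 i \sqrt{5} \left(-15\right) = -12 - 30 i \sqrt{5}$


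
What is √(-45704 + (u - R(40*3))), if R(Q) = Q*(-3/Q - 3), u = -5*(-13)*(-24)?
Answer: I*√46901 ≈ 216.57*I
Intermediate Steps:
u = -1560 (u = 65*(-24) = -1560)
R(Q) = Q*(-3 - 3/Q)
√(-45704 + (u - R(40*3))) = √(-45704 + (-1560 - (-3 - 120*3))) = √(-45704 + (-1560 - (-3 - 3*120))) = √(-45704 + (-1560 - (-3 - 360))) = √(-45704 + (-1560 - 1*(-363))) = √(-45704 + (-1560 + 363)) = √(-45704 - 1197) = √(-46901) = I*√46901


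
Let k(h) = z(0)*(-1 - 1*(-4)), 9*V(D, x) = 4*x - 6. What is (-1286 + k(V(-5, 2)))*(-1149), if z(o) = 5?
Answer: 1460379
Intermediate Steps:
V(D, x) = -2/3 + 4*x/9 (V(D, x) = (4*x - 6)/9 = (-6 + 4*x)/9 = -2/3 + 4*x/9)
k(h) = 15 (k(h) = 5*(-1 - 1*(-4)) = 5*(-1 + 4) = 5*3 = 15)
(-1286 + k(V(-5, 2)))*(-1149) = (-1286 + 15)*(-1149) = -1271*(-1149) = 1460379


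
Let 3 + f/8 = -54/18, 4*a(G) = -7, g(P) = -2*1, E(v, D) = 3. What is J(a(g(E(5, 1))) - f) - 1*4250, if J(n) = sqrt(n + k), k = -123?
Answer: -4250 + I*sqrt(307)/2 ≈ -4250.0 + 8.7607*I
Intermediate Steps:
g(P) = -2
a(G) = -7/4 (a(G) = (1/4)*(-7) = -7/4)
f = -48 (f = -24 + 8*(-54/18) = -24 + 8*(-54*1/18) = -24 + 8*(-3) = -24 - 24 = -48)
J(n) = sqrt(-123 + n) (J(n) = sqrt(n - 123) = sqrt(-123 + n))
J(a(g(E(5, 1))) - f) - 1*4250 = sqrt(-123 + (-7/4 - 1*(-48))) - 1*4250 = sqrt(-123 + (-7/4 + 48)) - 4250 = sqrt(-123 + 185/4) - 4250 = sqrt(-307/4) - 4250 = I*sqrt(307)/2 - 4250 = -4250 + I*sqrt(307)/2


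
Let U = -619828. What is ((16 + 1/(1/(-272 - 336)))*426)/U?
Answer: 63048/154957 ≈ 0.40687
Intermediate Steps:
((16 + 1/(1/(-272 - 336)))*426)/U = ((16 + 1/(1/(-272 - 336)))*426)/(-619828) = ((16 + 1/(1/(-608)))*426)*(-1/619828) = ((16 + 1/(-1/608))*426)*(-1/619828) = ((16 - 608)*426)*(-1/619828) = -592*426*(-1/619828) = -252192*(-1/619828) = 63048/154957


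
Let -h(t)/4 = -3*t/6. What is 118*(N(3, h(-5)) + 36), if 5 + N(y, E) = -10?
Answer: 2478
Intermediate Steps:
h(t) = 2*t (h(t) = -4*(-3*t)/6 = -(-2)*t = 2*t)
N(y, E) = -15 (N(y, E) = -5 - 10 = -15)
118*(N(3, h(-5)) + 36) = 118*(-15 + 36) = 118*21 = 2478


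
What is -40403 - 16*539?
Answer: -49027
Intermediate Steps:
-40403 - 16*539 = -40403 - 8624 = -49027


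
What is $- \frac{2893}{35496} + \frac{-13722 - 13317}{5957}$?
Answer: $- \frac{977009945}{211449672} \approx -4.6205$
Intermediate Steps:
$- \frac{2893}{35496} + \frac{-13722 - 13317}{5957} = \left(-2893\right) \frac{1}{35496} + \left(-13722 - 13317\right) \frac{1}{5957} = - \frac{2893}{35496} - \frac{27039}{5957} = - \frac{977009945}{211449672}$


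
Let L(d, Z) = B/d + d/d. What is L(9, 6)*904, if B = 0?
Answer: 904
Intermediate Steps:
L(d, Z) = 1 (L(d, Z) = 0/d + d/d = 0 + 1 = 1)
L(9, 6)*904 = 1*904 = 904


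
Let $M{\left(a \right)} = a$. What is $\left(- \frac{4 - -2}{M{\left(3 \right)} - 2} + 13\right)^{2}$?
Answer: $49$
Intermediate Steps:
$\left(- \frac{4 - -2}{M{\left(3 \right)} - 2} + 13\right)^{2} = \left(- \frac{4 - -2}{3 - 2} + 13\right)^{2} = \left(- \frac{4 + \left(-2 + 4\right)}{1} + 13\right)^{2} = \left(- \left(4 + 2\right) 1 + 13\right)^{2} = \left(- 6 \cdot 1 + 13\right)^{2} = \left(\left(-1\right) 6 + 13\right)^{2} = \left(-6 + 13\right)^{2} = 7^{2} = 49$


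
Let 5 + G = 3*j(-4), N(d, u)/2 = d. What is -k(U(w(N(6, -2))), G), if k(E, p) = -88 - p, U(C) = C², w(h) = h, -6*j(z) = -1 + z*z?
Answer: 151/2 ≈ 75.500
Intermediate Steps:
j(z) = ⅙ - z²/6 (j(z) = -(-1 + z*z)/6 = -(-1 + z²)/6 = ⅙ - z²/6)
N(d, u) = 2*d
G = -25/2 (G = -5 + 3*(⅙ - ⅙*(-4)²) = -5 + 3*(⅙ - ⅙*16) = -5 + 3*(⅙ - 8/3) = -5 + 3*(-5/2) = -5 - 15/2 = -25/2 ≈ -12.500)
-k(U(w(N(6, -2))), G) = -(-88 - 1*(-25/2)) = -(-88 + 25/2) = -1*(-151/2) = 151/2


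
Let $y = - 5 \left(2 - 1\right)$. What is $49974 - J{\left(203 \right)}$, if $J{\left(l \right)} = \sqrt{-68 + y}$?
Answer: $49974 - i \sqrt{73} \approx 49974.0 - 8.544 i$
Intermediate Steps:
$y = -5$ ($y = \left(-5\right) 1 = -5$)
$J{\left(l \right)} = i \sqrt{73}$ ($J{\left(l \right)} = \sqrt{-68 - 5} = \sqrt{-73} = i \sqrt{73}$)
$49974 - J{\left(203 \right)} = 49974 - i \sqrt{73}$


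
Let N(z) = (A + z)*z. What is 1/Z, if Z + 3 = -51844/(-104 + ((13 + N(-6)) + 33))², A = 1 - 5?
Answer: -1/12964 ≈ -7.7137e-5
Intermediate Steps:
A = -4
N(z) = z*(-4 + z) (N(z) = (-4 + z)*z = z*(-4 + z))
Z = -12964 (Z = -3 - 51844/(-104 + ((13 - 6*(-4 - 6)) + 33))² = -3 - 51844/(-104 + ((13 - 6*(-10)) + 33))² = -3 - 51844/(-104 + ((13 + 60) + 33))² = -3 - 51844/(-104 + (73 + 33))² = -3 - 51844/(-104 + 106)² = -3 - 51844/(2²) = -3 - 51844/4 = -3 - 51844*¼ = -3 - 12961 = -12964)
1/Z = 1/(-12964) = -1/12964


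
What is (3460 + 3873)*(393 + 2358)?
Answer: 20173083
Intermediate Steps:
(3460 + 3873)*(393 + 2358) = 7333*2751 = 20173083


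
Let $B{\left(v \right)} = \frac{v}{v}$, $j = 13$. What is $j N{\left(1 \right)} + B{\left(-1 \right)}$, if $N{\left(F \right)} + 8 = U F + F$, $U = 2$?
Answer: $-64$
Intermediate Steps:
$B{\left(v \right)} = 1$
$N{\left(F \right)} = -8 + 3 F$ ($N{\left(F \right)} = -8 + \left(2 F + F\right) = -8 + 3 F$)
$j N{\left(1 \right)} + B{\left(-1 \right)} = 13 \left(-8 + 3 \cdot 1\right) + 1 = 13 \left(-8 + 3\right) + 1 = 13 \left(-5\right) + 1 = -65 + 1 = -64$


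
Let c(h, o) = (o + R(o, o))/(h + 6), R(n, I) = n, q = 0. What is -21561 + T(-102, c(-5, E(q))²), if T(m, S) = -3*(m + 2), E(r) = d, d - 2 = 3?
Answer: -21261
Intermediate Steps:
d = 5 (d = 2 + 3 = 5)
E(r) = 5
c(h, o) = 2*o/(6 + h) (c(h, o) = (o + o)/(h + 6) = (2*o)/(6 + h) = 2*o/(6 + h))
T(m, S) = -6 - 3*m (T(m, S) = -3*(2 + m) = -6 - 3*m)
-21561 + T(-102, c(-5, E(q))²) = -21561 + (-6 - 3*(-102)) = -21561 + (-6 + 306) = -21561 + 300 = -21261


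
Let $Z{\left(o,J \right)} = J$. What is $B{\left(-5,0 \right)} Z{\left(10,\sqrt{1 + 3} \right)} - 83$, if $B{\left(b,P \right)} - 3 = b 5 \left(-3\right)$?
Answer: $73$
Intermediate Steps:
$B{\left(b,P \right)} = 3 - 15 b$ ($B{\left(b,P \right)} = 3 + b 5 \left(-3\right) = 3 + 5 b \left(-3\right) = 3 - 15 b$)
$B{\left(-5,0 \right)} Z{\left(10,\sqrt{1 + 3} \right)} - 83 = \left(3 - -75\right) \sqrt{1 + 3} - 83 = \left(3 + 75\right) \sqrt{4} - 83 = 78 \cdot 2 - 83 = 156 - 83 = 73$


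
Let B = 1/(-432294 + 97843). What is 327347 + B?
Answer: 109481531496/334451 ≈ 3.2735e+5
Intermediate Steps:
B = -1/334451 (B = 1/(-334451) = -1/334451 ≈ -2.9900e-6)
327347 + B = 327347 - 1/334451 = 109481531496/334451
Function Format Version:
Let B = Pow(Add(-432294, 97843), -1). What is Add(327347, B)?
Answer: Rational(109481531496, 334451) ≈ 3.2735e+5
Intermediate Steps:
B = Rational(-1, 334451) (B = Pow(-334451, -1) = Rational(-1, 334451) ≈ -2.9900e-6)
Add(327347, B) = Add(327347, Rational(-1, 334451)) = Rational(109481531496, 334451)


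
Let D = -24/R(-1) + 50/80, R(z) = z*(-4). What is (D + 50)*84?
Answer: 7497/2 ≈ 3748.5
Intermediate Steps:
R(z) = -4*z
D = -43/8 (D = -24/((-4*(-1))) + 50/80 = -24/4 + 50*(1/80) = -24*¼ + 5/8 = -6 + 5/8 = -43/8 ≈ -5.3750)
(D + 50)*84 = (-43/8 + 50)*84 = (357/8)*84 = 7497/2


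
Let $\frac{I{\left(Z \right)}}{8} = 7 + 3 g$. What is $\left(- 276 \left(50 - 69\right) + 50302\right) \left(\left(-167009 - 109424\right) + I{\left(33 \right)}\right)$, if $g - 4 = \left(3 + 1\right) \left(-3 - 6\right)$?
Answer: $-15394296170$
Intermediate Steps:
$g = -32$ ($g = 4 + \left(3 + 1\right) \left(-3 - 6\right) = 4 + 4 \left(-9\right) = 4 - 36 = -32$)
$I{\left(Z \right)} = -712$ ($I{\left(Z \right)} = 8 \left(7 + 3 \left(-32\right)\right) = 8 \left(7 - 96\right) = 8 \left(-89\right) = -712$)
$\left(- 276 \left(50 - 69\right) + 50302\right) \left(\left(-167009 - 109424\right) + I{\left(33 \right)}\right) = \left(- 276 \left(50 - 69\right) + 50302\right) \left(\left(-167009 - 109424\right) - 712\right) = \left(\left(-276\right) \left(-19\right) + 50302\right) \left(-276433 - 712\right) = \left(5244 + 50302\right) \left(-277145\right) = 55546 \left(-277145\right) = -15394296170$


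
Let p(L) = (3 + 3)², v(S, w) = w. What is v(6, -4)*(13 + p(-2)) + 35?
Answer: -161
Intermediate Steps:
p(L) = 36 (p(L) = 6² = 36)
v(6, -4)*(13 + p(-2)) + 35 = -4*(13 + 36) + 35 = -4*49 + 35 = -196 + 35 = -161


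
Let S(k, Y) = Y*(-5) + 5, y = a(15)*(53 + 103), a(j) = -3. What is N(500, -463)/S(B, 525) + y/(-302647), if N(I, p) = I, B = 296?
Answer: -7504867/39646757 ≈ -0.18929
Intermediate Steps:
y = -468 (y = -3*(53 + 103) = -3*156 = -468)
S(k, Y) = 5 - 5*Y (S(k, Y) = -5*Y + 5 = 5 - 5*Y)
N(500, -463)/S(B, 525) + y/(-302647) = 500/(5 - 5*525) - 468/(-302647) = 500/(5 - 2625) - 468*(-1/302647) = 500/(-2620) + 468/302647 = 500*(-1/2620) + 468/302647 = -25/131 + 468/302647 = -7504867/39646757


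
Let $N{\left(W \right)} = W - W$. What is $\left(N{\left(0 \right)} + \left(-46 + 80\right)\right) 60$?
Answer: $2040$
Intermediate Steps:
$N{\left(W \right)} = 0$
$\left(N{\left(0 \right)} + \left(-46 + 80\right)\right) 60 = \left(0 + \left(-46 + 80\right)\right) 60 = \left(0 + 34\right) 60 = 34 \cdot 60 = 2040$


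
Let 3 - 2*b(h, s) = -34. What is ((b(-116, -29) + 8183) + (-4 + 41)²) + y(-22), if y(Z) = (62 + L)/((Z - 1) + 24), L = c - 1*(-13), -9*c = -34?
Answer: 173687/18 ≈ 9649.3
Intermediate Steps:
c = 34/9 (c = -⅑*(-34) = 34/9 ≈ 3.7778)
b(h, s) = 37/2 (b(h, s) = 3/2 - ½*(-34) = 3/2 + 17 = 37/2)
L = 151/9 (L = 34/9 - 1*(-13) = 34/9 + 13 = 151/9 ≈ 16.778)
y(Z) = 709/(9*(23 + Z)) (y(Z) = (62 + 151/9)/((Z - 1) + 24) = 709/(9*((-1 + Z) + 24)) = 709/(9*(23 + Z)))
((b(-116, -29) + 8183) + (-4 + 41)²) + y(-22) = ((37/2 + 8183) + (-4 + 41)²) + 709/(9*(23 - 22)) = (16403/2 + 37²) + (709/9)/1 = (16403/2 + 1369) + (709/9)*1 = 19141/2 + 709/9 = 173687/18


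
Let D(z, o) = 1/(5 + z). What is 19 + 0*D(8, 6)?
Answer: 19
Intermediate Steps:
19 + 0*D(8, 6) = 19 + 0/(5 + 8) = 19 + 0/13 = 19 + 0*(1/13) = 19 + 0 = 19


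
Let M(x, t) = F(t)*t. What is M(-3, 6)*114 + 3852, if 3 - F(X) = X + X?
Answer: -2304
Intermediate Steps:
F(X) = 3 - 2*X (F(X) = 3 - (X + X) = 3 - 2*X)
M(x, t) = t*(3 - 2*t) (M(x, t) = (3 - 2*t)*t = t*(3 - 2*t))
M(-3, 6)*114 + 3852 = (6*(3 - 2*6))*114 + 3852 = (6*(3 - 12))*114 + 3852 = (6*(-9))*114 + 3852 = -54*114 + 3852 = -6156 + 3852 = -2304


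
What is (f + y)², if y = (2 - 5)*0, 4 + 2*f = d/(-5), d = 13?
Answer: 1089/100 ≈ 10.890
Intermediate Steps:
f = -33/10 (f = -2 + (13/(-5))/2 = -2 + (13*(-⅕))/2 = -2 + (½)*(-13/5) = -2 - 13/10 = -33/10 ≈ -3.3000)
y = 0 (y = -3*0 = 0)
(f + y)² = (-33/10 + 0)² = (-33/10)² = 1089/100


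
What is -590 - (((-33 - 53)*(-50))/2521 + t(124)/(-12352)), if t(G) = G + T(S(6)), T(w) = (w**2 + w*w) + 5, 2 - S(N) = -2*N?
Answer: -18424041439/31139392 ≈ -591.66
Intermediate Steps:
S(N) = 2 + 2*N (S(N) = 2 - (-2)*N = 2 + 2*N)
T(w) = 5 + 2*w**2 (T(w) = (w**2 + w**2) + 5 = 2*w**2 + 5 = 5 + 2*w**2)
t(G) = 397 + G (t(G) = G + (5 + 2*(2 + 2*6)**2) = G + (5 + 2*(2 + 12)**2) = G + (5 + 2*14**2) = G + (5 + 2*196) = G + (5 + 392) = G + 397 = 397 + G)
-590 - (((-33 - 53)*(-50))/2521 + t(124)/(-12352)) = -590 - (((-33 - 53)*(-50))/2521 + (397 + 124)/(-12352)) = -590 - (-86*(-50)*(1/2521) + 521*(-1/12352)) = -590 - (4300*(1/2521) - 521/12352) = -590 - (4300/2521 - 521/12352) = -590 - 1*51800159/31139392 = -590 - 51800159/31139392 = -18424041439/31139392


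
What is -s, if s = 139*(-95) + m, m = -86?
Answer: 13291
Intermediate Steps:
s = -13291 (s = 139*(-95) - 86 = -13205 - 86 = -13291)
-s = -1*(-13291) = 13291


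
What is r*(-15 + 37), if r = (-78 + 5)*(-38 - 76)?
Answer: 183084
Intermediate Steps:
r = 8322 (r = -73*(-114) = 8322)
r*(-15 + 37) = 8322*(-15 + 37) = 8322*22 = 183084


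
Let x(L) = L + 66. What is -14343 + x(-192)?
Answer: -14469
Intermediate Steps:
x(L) = 66 + L
-14343 + x(-192) = -14343 + (66 - 192) = -14343 - 126 = -14469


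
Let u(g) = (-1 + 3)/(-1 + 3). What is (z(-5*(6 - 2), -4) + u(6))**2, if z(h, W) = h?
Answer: 361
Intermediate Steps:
u(g) = 1 (u(g) = 2/2 = 2*(1/2) = 1)
(z(-5*(6 - 2), -4) + u(6))**2 = (-5*(6 - 2) + 1)**2 = (-5*4 + 1)**2 = (-20 + 1)**2 = (-19)**2 = 361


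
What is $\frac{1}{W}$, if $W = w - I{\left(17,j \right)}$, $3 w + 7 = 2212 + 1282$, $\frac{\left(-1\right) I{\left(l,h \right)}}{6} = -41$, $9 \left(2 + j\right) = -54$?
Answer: $\frac{3}{2749} \approx 0.0010913$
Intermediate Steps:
$j = -8$ ($j = -2 + \frac{1}{9} \left(-54\right) = -2 - 6 = -8$)
$I{\left(l,h \right)} = 246$ ($I{\left(l,h \right)} = \left(-6\right) \left(-41\right) = 246$)
$w = \frac{3487}{3}$ ($w = - \frac{7}{3} + \frac{2212 + 1282}{3} = - \frac{7}{3} + \frac{1}{3} \cdot 3494 = - \frac{7}{3} + \frac{3494}{3} = \frac{3487}{3} \approx 1162.3$)
$W = \frac{2749}{3}$ ($W = \frac{3487}{3} - 246 = \frac{2749}{3} \approx 916.33$)
$\frac{1}{W} = \frac{1}{\frac{2749}{3}} = \frac{3}{2749}$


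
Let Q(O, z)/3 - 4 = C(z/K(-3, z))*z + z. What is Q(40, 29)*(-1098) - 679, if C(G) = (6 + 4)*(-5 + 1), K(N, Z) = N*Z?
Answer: 3711659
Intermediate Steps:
C(G) = -40 (C(G) = 10*(-4) = -40)
Q(O, z) = 12 - 117*z (Q(O, z) = 12 + 3*(-40*z + z) = 12 + 3*(-39*z) = 12 - 117*z)
Q(40, 29)*(-1098) - 679 = (12 - 117*29)*(-1098) - 679 = (12 - 3393)*(-1098) - 679 = -3381*(-1098) - 679 = 3712338 - 679 = 3711659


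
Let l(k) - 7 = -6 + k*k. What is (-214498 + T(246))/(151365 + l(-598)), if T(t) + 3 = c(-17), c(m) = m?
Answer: -107259/254485 ≈ -0.42147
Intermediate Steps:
l(k) = 1 + k² (l(k) = 7 + (-6 + k*k) = 7 + (-6 + k²) = 1 + k²)
T(t) = -20 (T(t) = -3 - 17 = -20)
(-214498 + T(246))/(151365 + l(-598)) = (-214498 - 20)/(151365 + (1 + (-598)²)) = -214518/(151365 + (1 + 357604)) = -214518/(151365 + 357605) = -214518/508970 = -214518*1/508970 = -107259/254485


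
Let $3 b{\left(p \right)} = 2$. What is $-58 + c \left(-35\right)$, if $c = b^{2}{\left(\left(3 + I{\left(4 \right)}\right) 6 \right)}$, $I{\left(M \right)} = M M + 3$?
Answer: $- \frac{662}{9} \approx -73.556$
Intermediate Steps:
$I{\left(M \right)} = 3 + M^{2}$ ($I{\left(M \right)} = M^{2} + 3 = 3 + M^{2}$)
$b{\left(p \right)} = \frac{2}{3}$ ($b{\left(p \right)} = \frac{1}{3} \cdot 2 = \frac{2}{3}$)
$c = \frac{4}{9}$ ($c = \left(\frac{2}{3}\right)^{2} = \frac{4}{9} \approx 0.44444$)
$-58 + c \left(-35\right) = -58 + \frac{4}{9} \left(-35\right) = -58 - \frac{140}{9} = - \frac{662}{9}$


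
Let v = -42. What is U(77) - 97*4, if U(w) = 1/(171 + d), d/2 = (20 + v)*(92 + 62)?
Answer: -2562741/6605 ≈ -388.00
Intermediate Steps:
d = -6776 (d = 2*((20 - 42)*(92 + 62)) = 2*(-22*154) = 2*(-3388) = -6776)
U(w) = -1/6605 (U(w) = 1/(171 - 6776) = 1/(-6605) = -1/6605)
U(77) - 97*4 = -1/6605 - 97*4 = -1/6605 - 388 = -2562741/6605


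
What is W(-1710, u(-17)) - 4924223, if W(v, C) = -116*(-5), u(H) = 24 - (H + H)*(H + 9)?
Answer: -4923643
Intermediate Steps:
u(H) = 24 - 2*H*(9 + H)
W(v, C) = 580
W(-1710, u(-17)) - 4924223 = 580 - 4924223 = -4923643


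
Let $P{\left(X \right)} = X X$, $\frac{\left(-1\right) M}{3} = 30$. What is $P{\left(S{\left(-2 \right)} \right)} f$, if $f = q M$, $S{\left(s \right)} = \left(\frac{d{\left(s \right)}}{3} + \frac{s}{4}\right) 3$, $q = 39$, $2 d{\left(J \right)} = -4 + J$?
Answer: $- \frac{142155}{2} \approx -71078.0$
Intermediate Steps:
$d{\left(J \right)} = -2 + \frac{J}{2}$ ($d{\left(J \right)} = \frac{-4 + J}{2} = -2 + \frac{J}{2}$)
$M = -90$ ($M = \left(-3\right) 30 = -90$)
$S{\left(s \right)} = -2 + \frac{5 s}{4}$ ($S{\left(s \right)} = \left(\frac{-2 + \frac{s}{2}}{3} + \frac{s}{4}\right) 3 = \left(\left(-2 + \frac{s}{2}\right) \frac{1}{3} + s \frac{1}{4}\right) 3 = \left(\left(- \frac{2}{3} + \frac{s}{6}\right) + \frac{s}{4}\right) 3 = \left(- \frac{2}{3} + \frac{5 s}{12}\right) 3 = -2 + \frac{5 s}{4}$)
$P{\left(X \right)} = X^{2}$
$f = -3510$ ($f = 39 \left(-90\right) = -3510$)
$P{\left(S{\left(-2 \right)} \right)} f = \left(-2 + \frac{5}{4} \left(-2\right)\right)^{2} \left(-3510\right) = \left(-2 - \frac{5}{2}\right)^{2} \left(-3510\right) = \left(- \frac{9}{2}\right)^{2} \left(-3510\right) = \frac{81}{4} \left(-3510\right) = - \frac{142155}{2}$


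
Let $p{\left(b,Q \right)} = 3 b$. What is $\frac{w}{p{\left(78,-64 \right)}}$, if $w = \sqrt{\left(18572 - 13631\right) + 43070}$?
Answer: $\frac{\sqrt{48011}}{234} \approx 0.93639$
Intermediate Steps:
$w = \sqrt{48011}$ ($w = \sqrt{4941 + 43070} = \sqrt{48011} \approx 219.11$)
$\frac{w}{p{\left(78,-64 \right)}} = \frac{\sqrt{48011}}{3 \cdot 78} = \frac{\sqrt{48011}}{234}$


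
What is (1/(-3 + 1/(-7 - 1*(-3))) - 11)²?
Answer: 21609/169 ≈ 127.86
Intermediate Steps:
(1/(-3 + 1/(-7 - 1*(-3))) - 11)² = (1/(-3 + 1/(-7 + 3)) - 11)² = (1/(-3 + 1/(-4)) - 11)² = (1/(-3 - ¼) - 11)² = (1/(-13/4) - 11)² = (-4/13 - 11)² = (-147/13)² = 21609/169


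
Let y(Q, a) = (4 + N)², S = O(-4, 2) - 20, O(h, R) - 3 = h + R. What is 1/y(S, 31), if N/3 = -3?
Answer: 1/25 ≈ 0.040000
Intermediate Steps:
N = -9 (N = 3*(-3) = -9)
O(h, R) = 3 + R + h (O(h, R) = 3 + (h + R) = 3 + (R + h) = 3 + R + h)
S = -19 (S = (3 + 2 - 4) - 20 = 1 - 20 = -19)
y(Q, a) = 25 (y(Q, a) = (4 - 9)² = (-5)² = 25)
1/y(S, 31) = 1/25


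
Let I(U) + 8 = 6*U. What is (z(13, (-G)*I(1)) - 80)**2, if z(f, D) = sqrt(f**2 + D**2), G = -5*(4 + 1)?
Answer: (80 - sqrt(2669))**2 ≈ 803.02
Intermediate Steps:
I(U) = -8 + 6*U
G = -25 (G = -5*5 = -25)
z(f, D) = sqrt(D**2 + f**2)
(z(13, (-G)*I(1)) - 80)**2 = (sqrt(((-1*(-25))*(-8 + 6*1))**2 + 13**2) - 80)**2 = (sqrt((25*(-8 + 6))**2 + 169) - 80)**2 = (sqrt((25*(-2))**2 + 169) - 80)**2 = (sqrt((-50)**2 + 169) - 80)**2 = (sqrt(2500 + 169) - 80)**2 = (sqrt(2669) - 80)**2 = (-80 + sqrt(2669))**2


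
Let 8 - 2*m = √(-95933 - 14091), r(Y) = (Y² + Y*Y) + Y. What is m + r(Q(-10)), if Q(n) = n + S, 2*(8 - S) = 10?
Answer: 95 - I*√27506 ≈ 95.0 - 165.85*I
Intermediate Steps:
S = 3 (S = 8 - ½*10 = 8 - 5 = 3)
Q(n) = 3 + n (Q(n) = n + 3 = 3 + n)
r(Y) = Y + 2*Y² (r(Y) = (Y² + Y²) + Y = 2*Y² + Y = Y + 2*Y²)
m = 4 - I*√27506 (m = 4 - √(-95933 - 14091)/2 = 4 - I*√27506 ≈ 4.0 - 165.85*I)
m + r(Q(-10)) = (4 - I*√27506) + (3 - 10)*(1 + 2*(3 - 10)) = (4 - I*√27506) - 7*(1 + 2*(-7)) = (4 - I*√27506) - 7*(1 - 14) = (4 - I*√27506) - 7*(-13) = (4 - I*√27506) + 91 = 95 - I*√27506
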